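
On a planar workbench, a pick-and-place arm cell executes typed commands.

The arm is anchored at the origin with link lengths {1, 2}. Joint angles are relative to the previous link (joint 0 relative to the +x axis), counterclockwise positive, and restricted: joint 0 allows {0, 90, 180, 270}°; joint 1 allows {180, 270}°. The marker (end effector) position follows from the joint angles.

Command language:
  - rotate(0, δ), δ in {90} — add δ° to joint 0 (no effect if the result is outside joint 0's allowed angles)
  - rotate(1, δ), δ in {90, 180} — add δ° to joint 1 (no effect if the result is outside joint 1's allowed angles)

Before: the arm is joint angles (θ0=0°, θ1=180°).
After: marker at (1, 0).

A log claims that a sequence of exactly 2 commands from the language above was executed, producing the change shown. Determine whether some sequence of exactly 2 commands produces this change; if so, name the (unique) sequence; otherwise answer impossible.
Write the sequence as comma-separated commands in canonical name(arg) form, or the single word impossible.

begin: joint angles (θ0=0°, θ1=180°)
step 1 (rotate(0, 90)): joint angles (θ0=90°, θ1=180°)
step 2 (rotate(0, 90)): joint angles (θ0=180°, θ1=180°)
all 9 alternatives checked — unique.

rotate(0, 90), rotate(0, 90)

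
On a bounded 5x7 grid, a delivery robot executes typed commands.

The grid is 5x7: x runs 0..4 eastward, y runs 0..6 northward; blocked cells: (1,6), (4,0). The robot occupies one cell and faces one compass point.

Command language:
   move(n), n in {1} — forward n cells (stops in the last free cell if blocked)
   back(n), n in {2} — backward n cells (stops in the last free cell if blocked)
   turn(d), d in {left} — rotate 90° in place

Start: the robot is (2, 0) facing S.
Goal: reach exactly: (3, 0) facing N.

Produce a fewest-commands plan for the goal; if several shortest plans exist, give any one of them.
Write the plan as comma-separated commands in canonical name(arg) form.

t0: (2, 0) facing S
1. turn(left) → (2, 0) facing E
2. move(1) → (3, 0) facing E
3. turn(left) → (3, 0) facing N
no 2-step plan works, so 3 is optimal.

turn(left), move(1), turn(left)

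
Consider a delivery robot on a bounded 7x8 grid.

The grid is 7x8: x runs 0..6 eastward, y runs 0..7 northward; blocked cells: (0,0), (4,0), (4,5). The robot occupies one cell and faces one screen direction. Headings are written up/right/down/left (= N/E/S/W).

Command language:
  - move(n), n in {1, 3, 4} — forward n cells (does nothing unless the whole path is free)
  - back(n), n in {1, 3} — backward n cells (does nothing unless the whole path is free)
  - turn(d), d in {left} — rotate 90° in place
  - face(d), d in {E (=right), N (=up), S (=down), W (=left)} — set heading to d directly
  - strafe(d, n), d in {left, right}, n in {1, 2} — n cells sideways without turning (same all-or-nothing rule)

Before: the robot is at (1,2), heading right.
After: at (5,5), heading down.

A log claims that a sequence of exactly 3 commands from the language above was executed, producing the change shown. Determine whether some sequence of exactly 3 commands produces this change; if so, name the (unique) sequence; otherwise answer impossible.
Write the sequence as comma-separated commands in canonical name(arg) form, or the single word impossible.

move(4), face(S), back(3)

key: order matters: swapping move(4) and back(3) lands elsewhere
start: at (1,2), heading right
step 1 (move(4)): at (5,2), heading right
step 2 (face(S)): at (5,2), heading down
step 3 (back(3)): at (5,5), heading down
uniquely the one of 2744 3-step routes that fits.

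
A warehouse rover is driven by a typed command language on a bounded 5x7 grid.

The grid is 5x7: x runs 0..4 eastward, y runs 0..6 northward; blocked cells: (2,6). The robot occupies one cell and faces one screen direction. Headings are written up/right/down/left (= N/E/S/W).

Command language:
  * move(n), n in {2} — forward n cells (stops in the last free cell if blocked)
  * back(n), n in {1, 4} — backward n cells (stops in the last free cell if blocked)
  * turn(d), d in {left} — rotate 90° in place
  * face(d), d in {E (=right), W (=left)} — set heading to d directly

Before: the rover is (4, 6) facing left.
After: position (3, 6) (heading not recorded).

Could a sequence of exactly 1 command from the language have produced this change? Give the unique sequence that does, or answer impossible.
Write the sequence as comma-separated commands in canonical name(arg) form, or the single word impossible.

move(2)

key: move(2) is stopped early by the blocked cell at (2,6)
begin: (4, 6) facing left
step 1 (move(2)): (3, 6) facing left
all 6 alternatives checked — unique.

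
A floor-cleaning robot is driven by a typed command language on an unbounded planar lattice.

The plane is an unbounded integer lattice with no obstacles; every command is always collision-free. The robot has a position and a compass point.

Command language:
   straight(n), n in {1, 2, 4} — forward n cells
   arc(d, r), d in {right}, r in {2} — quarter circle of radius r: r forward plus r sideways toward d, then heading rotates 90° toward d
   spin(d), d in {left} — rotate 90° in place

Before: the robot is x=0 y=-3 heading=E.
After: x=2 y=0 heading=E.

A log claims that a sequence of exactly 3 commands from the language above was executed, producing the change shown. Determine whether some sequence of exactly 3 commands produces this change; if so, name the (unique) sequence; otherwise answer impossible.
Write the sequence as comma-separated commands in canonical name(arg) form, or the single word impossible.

key: heading stays E — rotations cancel among the 3 commands
begin: x=0 y=-3 heading=E
[1] after spin(left): x=0 y=-3 heading=N
[2] after straight(1): x=0 y=-2 heading=N
[3] after arc(right, 2): x=2 y=0 heading=E
all 125 alternatives checked — unique.

spin(left), straight(1), arc(right, 2)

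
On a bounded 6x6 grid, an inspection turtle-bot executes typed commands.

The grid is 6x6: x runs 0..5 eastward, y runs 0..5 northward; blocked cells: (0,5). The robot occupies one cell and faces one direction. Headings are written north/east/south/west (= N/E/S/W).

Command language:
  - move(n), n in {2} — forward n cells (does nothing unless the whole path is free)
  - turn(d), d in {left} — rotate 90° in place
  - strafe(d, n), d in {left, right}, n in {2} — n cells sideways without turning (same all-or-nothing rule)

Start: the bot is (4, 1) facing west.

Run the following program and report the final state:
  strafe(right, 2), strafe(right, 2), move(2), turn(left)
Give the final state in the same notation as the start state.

begin: (4, 1) facing west
[1] after strafe(right, 2): (4, 3) facing west
[2] after strafe(right, 2): (4, 5) facing west
[3] after move(2): (2, 5) facing west
[4] after turn(left): (2, 5) facing south

(2, 5) facing south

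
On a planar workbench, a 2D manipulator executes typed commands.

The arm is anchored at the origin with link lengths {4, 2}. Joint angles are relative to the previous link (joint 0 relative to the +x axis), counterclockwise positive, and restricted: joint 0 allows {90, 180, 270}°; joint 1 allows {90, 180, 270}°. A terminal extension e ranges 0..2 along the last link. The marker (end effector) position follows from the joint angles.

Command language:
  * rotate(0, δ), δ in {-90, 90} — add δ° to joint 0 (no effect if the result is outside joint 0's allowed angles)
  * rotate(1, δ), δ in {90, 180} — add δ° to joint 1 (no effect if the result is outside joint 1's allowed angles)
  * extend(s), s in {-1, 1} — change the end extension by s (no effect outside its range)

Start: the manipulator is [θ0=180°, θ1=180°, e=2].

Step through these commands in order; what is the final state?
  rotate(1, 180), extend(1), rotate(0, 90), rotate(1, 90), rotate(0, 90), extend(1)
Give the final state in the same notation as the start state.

initial: [θ0=180°, θ1=180°, e=2]
1. rotate(1, 180) → [θ0=180°, θ1=180°, e=2]
2. extend(1) → [θ0=180°, θ1=180°, e=2]
3. rotate(0, 90) → [θ0=270°, θ1=180°, e=2]
4. rotate(1, 90) → [θ0=270°, θ1=270°, e=2]
5. rotate(0, 90) → [θ0=270°, θ1=270°, e=2]
6. extend(1) → [θ0=270°, θ1=270°, e=2]

[θ0=270°, θ1=270°, e=2]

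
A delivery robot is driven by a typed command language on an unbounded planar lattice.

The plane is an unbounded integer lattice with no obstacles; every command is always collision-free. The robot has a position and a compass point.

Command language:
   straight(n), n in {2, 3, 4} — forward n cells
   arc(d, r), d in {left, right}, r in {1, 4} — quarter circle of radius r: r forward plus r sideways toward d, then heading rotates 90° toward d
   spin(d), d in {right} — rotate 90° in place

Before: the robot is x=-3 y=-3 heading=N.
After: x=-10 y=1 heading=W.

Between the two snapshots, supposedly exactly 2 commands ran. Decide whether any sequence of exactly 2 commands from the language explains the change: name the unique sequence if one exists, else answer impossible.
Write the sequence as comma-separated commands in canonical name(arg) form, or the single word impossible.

key: cell and facing (now W) both changed — the 2 commands mix motion and turning
start: x=-3 y=-3 heading=N
[1] after arc(left, 4): x=-7 y=1 heading=W
[2] after straight(3): x=-10 y=1 heading=W
no rival 2-sequence matches.

arc(left, 4), straight(3)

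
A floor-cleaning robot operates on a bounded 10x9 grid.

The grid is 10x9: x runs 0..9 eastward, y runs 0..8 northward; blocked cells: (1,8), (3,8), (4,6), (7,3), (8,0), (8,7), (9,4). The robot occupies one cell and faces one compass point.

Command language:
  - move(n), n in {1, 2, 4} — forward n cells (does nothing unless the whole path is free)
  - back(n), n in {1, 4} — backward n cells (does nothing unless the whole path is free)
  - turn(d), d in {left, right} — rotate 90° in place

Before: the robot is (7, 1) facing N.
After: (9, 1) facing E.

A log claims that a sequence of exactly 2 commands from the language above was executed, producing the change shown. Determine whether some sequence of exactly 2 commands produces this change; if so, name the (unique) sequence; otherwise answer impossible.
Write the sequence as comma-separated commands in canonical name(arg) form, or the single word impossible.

key: cell and facing (now E) both changed — the 2 commands mix motion and turning
from: (7, 1) facing N
t=1 turn(right) ⇒ (7, 1) facing E
t=2 move(2) ⇒ (9, 1) facing E
no rival 2-sequence matches.

turn(right), move(2)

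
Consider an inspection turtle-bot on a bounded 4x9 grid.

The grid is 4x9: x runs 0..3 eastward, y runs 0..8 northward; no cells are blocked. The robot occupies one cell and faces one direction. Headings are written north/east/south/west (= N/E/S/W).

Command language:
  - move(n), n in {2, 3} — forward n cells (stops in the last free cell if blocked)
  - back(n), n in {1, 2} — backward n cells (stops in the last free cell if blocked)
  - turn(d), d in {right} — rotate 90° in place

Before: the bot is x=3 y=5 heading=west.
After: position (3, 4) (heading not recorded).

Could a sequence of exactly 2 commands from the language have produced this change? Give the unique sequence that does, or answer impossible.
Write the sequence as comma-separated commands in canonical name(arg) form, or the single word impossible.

key: running back(1) before turn(right) would end elsewhere — order is forced
initial: x=3 y=5 heading=west
[1] after turn(right): x=3 y=5 heading=north
[2] after back(1): x=3 y=4 heading=north
all 25 alternatives checked — unique.

turn(right), back(1)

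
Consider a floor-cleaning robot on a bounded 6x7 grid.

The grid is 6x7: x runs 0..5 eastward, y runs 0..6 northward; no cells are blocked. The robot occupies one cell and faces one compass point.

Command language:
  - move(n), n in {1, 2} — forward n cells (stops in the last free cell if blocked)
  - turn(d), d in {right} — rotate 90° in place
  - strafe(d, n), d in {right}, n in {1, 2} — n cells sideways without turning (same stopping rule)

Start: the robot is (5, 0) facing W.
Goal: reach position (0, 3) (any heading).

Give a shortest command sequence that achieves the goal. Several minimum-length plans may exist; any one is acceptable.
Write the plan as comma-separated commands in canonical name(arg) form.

from: (5, 0) facing W
t=1 move(2) ⇒ (3, 0) facing W
t=2 move(2) ⇒ (1, 0) facing W
t=3 move(2) ⇒ (0, 0) facing W
t=4 strafe(right, 2) ⇒ (0, 2) facing W
t=5 strafe(right, 1) ⇒ (0, 3) facing W
shorter routes all fall short; 5 is best.

move(2), move(2), move(2), strafe(right, 2), strafe(right, 1)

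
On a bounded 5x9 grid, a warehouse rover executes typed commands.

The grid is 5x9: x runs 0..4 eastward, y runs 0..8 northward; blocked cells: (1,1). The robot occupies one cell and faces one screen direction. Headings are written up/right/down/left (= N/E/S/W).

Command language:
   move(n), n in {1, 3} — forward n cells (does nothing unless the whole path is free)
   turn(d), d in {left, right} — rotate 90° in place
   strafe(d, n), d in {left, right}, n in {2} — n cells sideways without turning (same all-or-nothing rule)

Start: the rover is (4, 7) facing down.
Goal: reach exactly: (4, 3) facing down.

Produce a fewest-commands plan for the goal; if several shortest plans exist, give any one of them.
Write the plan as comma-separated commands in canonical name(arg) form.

move(1), move(3)

t0: (4, 7) facing down
step 1 (move(1)): (4, 6) facing down
step 2 (move(3)): (4, 3) facing down
minimal: 2 command(s), checked below 2.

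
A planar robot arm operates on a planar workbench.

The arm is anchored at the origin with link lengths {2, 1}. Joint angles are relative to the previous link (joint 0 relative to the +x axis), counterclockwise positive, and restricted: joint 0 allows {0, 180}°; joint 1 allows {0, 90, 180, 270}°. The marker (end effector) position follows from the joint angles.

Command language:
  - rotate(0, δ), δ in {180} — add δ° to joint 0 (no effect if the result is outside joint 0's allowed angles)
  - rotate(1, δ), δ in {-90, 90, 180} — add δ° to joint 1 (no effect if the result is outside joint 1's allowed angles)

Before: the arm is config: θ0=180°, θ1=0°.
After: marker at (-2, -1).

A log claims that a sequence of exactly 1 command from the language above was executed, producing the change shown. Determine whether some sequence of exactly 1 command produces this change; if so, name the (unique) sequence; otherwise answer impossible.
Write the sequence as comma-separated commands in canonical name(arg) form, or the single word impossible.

start: config: θ0=180°, θ1=0°
1. rotate(1, 90) → config: θ0=180°, θ1=90°
uniquely the one of 4 1-step routes that fits.

rotate(1, 90)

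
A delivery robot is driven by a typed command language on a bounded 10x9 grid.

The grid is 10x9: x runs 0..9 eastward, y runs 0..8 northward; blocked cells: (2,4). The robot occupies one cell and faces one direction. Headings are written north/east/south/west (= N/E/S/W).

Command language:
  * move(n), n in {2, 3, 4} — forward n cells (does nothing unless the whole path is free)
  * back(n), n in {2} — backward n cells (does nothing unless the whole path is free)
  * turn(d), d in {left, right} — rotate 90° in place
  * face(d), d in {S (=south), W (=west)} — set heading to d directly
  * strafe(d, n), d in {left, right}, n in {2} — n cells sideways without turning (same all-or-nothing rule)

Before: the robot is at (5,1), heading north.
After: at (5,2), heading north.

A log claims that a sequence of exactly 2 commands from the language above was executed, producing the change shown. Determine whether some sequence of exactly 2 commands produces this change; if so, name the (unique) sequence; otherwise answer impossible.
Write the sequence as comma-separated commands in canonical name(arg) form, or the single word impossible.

move(3), back(2)

key: order matters: swapping move(3) and back(2) lands elsewhere
t0: at (5,1), heading north
[1] after move(3): at (5,4), heading north
[2] after back(2): at (5,2), heading north
uniquely the one of 100 2-step routes that fits.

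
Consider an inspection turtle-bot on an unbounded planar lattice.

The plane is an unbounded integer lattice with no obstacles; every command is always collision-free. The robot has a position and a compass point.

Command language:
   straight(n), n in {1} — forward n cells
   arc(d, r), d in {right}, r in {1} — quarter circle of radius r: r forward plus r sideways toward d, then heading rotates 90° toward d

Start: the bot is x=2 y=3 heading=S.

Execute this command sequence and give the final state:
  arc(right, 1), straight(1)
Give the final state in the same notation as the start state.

begin: x=2 y=3 heading=S
[1] after arc(right, 1): x=1 y=2 heading=W
[2] after straight(1): x=0 y=2 heading=W

x=0 y=2 heading=W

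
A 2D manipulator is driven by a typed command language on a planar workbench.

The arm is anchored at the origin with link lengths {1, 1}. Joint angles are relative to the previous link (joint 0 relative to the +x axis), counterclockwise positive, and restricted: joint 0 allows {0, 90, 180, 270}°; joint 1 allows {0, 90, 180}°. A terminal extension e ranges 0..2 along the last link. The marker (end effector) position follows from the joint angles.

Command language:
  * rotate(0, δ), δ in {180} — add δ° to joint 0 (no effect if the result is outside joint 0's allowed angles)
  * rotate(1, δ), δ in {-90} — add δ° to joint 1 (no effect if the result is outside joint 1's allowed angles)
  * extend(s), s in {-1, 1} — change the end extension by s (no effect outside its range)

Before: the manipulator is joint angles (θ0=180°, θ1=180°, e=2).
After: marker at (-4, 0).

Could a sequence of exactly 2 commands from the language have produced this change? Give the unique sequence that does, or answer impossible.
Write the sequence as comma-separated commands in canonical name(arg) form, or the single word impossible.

initial: joint angles (θ0=180°, θ1=180°, e=2)
step 1 (rotate(1, -90)): joint angles (θ0=180°, θ1=90°, e=2)
step 2 (rotate(1, -90)): joint angles (θ0=180°, θ1=0°, e=2)
no other 2-command option fits: unique.

rotate(1, -90), rotate(1, -90)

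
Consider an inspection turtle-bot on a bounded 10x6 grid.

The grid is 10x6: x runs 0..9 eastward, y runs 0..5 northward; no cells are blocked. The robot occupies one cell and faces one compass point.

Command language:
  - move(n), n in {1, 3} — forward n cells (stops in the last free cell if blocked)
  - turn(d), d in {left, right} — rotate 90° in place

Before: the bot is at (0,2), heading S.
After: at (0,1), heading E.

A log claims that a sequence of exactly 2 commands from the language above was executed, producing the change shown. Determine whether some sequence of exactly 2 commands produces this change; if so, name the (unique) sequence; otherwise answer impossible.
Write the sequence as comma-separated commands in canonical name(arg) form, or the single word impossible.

move(1), turn(left)

key: cell and facing (now E) both changed — the 2 commands mix motion and turning
t0: at (0,2), heading S
1. move(1) → at (0,1), heading S
2. turn(left) → at (0,1), heading E
no rival 2-sequence matches.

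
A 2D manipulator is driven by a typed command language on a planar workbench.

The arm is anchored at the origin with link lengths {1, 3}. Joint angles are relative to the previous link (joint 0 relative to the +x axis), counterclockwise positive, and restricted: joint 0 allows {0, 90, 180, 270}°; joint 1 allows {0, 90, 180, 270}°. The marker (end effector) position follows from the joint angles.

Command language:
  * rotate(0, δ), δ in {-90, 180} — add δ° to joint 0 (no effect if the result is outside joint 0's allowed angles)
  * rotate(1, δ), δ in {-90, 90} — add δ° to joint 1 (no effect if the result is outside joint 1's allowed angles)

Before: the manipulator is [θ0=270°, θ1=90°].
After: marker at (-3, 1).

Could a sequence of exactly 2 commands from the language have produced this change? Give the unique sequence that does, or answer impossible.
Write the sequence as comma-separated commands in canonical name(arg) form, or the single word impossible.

t0: [θ0=270°, θ1=90°]
step 1 (rotate(0, -90)): [θ0=180°, θ1=90°]
step 2 (rotate(0, -90)): [θ0=90°, θ1=90°]
all 16 alternatives checked — unique.

rotate(0, -90), rotate(0, -90)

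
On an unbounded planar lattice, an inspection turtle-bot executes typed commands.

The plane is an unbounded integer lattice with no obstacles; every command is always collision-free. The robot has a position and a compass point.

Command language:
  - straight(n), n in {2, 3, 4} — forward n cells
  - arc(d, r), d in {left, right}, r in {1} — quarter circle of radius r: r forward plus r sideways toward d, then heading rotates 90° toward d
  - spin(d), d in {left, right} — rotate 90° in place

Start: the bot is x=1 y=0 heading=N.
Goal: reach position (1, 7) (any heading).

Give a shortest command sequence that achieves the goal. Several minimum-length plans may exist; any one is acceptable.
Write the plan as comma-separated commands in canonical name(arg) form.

initial: x=1 y=0 heading=N
1. straight(3) → x=1 y=3 heading=N
2. straight(4) → x=1 y=7 heading=N
shorter routes all fall short; 2 is best.

straight(3), straight(4)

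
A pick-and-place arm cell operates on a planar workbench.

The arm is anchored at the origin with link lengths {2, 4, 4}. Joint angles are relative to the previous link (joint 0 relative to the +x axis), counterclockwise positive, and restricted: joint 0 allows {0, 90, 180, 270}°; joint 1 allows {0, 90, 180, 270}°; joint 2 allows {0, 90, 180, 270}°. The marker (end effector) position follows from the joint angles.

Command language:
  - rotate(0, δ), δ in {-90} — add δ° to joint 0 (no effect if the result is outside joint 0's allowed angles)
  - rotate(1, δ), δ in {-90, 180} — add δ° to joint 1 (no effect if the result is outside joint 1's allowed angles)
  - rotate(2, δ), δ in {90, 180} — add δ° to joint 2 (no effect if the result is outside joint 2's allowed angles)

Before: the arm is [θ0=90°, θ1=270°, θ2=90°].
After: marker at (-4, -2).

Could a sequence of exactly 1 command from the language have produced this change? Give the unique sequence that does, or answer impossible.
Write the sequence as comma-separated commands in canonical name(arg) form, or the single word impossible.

rotate(1, 180)

from: [θ0=90°, θ1=270°, θ2=90°]
step 1 (rotate(1, 180)): [θ0=90°, θ1=90°, θ2=90°]
no rival 1-sequence matches.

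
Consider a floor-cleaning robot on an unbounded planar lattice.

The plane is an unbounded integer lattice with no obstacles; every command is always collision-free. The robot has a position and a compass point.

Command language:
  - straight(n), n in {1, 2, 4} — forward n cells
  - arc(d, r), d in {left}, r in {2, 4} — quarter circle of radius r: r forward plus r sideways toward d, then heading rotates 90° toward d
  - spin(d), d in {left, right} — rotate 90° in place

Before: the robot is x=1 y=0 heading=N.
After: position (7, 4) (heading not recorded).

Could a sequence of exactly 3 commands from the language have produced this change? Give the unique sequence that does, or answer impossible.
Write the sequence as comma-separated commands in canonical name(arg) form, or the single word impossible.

spin(right), straight(2), arc(left, 4)

key: order matters: swapping spin(right) and arc(left, 4) lands elsewhere
t0: x=1 y=0 heading=N
t=1 spin(right) ⇒ x=1 y=0 heading=E
t=2 straight(2) ⇒ x=3 y=0 heading=E
t=3 arc(left, 4) ⇒ x=7 y=4 heading=N
uniquely the one of 343 3-step routes that fits.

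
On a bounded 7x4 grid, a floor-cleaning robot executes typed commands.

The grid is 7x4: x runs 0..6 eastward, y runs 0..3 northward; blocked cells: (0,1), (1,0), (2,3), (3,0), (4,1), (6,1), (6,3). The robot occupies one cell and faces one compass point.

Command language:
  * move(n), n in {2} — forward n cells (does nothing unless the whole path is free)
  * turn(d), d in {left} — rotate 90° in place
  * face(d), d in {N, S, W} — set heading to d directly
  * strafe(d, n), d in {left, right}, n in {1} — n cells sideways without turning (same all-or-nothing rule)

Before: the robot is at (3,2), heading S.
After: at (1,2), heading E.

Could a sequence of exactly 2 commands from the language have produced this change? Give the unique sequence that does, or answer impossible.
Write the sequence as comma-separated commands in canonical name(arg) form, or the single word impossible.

impossible

no 2-step route produces this change.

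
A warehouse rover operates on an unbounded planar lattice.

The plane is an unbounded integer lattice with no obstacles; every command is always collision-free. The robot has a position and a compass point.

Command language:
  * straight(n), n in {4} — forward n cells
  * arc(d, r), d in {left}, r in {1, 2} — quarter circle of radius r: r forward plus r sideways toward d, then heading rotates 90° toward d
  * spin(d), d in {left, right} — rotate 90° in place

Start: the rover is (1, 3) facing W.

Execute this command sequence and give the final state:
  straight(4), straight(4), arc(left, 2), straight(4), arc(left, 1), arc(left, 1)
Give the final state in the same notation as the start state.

(-7, -3) facing N

begin: (1, 3) facing W
step 1 (straight(4)): (-3, 3) facing W
step 2 (straight(4)): (-7, 3) facing W
step 3 (arc(left, 2)): (-9, 1) facing S
step 4 (straight(4)): (-9, -3) facing S
step 5 (arc(left, 1)): (-8, -4) facing E
step 6 (arc(left, 1)): (-7, -3) facing N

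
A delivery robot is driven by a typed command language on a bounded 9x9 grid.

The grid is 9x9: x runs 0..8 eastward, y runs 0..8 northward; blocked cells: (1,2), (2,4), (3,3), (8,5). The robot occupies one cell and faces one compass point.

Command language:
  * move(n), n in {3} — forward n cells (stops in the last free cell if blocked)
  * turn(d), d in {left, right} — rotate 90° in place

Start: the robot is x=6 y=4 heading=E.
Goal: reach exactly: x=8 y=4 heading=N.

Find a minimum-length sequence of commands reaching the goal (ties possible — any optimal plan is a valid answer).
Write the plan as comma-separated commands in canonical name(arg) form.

move(3), turn(left)

from: x=6 y=4 heading=E
1. move(3) → x=8 y=4 heading=E
2. turn(left) → x=8 y=4 heading=N
shorter routes all fall short; 2 is best.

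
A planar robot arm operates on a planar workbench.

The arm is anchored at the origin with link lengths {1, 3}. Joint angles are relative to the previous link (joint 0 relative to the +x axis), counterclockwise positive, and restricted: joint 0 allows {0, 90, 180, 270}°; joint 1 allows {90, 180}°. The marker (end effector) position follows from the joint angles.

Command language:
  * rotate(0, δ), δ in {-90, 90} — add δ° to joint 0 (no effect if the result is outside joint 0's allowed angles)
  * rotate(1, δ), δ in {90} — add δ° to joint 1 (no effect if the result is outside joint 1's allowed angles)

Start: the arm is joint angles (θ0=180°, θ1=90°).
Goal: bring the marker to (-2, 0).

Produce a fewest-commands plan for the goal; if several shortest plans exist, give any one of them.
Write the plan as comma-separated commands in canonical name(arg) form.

rotate(1, 90), rotate(0, 90), rotate(0, 90)

start: joint angles (θ0=180°, θ1=90°)
step 1 (rotate(1, 90)): joint angles (θ0=180°, θ1=180°)
step 2 (rotate(0, 90)): joint angles (θ0=270°, θ1=180°)
step 3 (rotate(0, 90)): joint angles (θ0=0°, θ1=180°)
shorter routes all fall short; 3 is best.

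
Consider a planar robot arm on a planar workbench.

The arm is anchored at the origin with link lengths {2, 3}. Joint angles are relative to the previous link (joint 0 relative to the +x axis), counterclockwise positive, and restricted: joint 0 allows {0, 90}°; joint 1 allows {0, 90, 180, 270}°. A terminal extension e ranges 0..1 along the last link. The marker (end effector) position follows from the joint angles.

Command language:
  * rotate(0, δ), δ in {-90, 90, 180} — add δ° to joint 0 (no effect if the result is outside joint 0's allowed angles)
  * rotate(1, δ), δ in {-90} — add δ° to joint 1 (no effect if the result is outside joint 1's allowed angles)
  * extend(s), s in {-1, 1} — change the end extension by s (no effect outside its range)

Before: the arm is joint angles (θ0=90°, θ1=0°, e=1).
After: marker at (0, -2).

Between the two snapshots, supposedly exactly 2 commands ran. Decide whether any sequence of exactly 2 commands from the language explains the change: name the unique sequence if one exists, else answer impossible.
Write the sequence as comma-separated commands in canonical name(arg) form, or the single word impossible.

rotate(1, -90), rotate(1, -90)

begin: joint angles (θ0=90°, θ1=0°, e=1)
step 1 (rotate(1, -90)): joint angles (θ0=90°, θ1=270°, e=1)
step 2 (rotate(1, -90)): joint angles (θ0=90°, θ1=180°, e=1)
no rival 2-sequence matches.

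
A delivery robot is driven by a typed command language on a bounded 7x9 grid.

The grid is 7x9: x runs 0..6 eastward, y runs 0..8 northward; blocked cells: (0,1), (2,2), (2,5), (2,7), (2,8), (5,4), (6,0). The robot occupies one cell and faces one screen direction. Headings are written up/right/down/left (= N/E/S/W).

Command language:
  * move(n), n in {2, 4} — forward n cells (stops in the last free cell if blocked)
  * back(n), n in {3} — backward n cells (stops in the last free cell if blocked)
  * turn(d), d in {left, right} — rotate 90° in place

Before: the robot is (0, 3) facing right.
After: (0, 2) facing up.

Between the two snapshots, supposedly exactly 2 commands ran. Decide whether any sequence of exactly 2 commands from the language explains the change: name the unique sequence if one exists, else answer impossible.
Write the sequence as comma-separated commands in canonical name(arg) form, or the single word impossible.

turn(left), back(3)

key: order matters: swapping turn(left) and back(3) lands elsewhere
begin: (0, 3) facing right
1. turn(left) → (0, 3) facing up
2. back(3) → (0, 2) facing up
no rival 2-sequence matches.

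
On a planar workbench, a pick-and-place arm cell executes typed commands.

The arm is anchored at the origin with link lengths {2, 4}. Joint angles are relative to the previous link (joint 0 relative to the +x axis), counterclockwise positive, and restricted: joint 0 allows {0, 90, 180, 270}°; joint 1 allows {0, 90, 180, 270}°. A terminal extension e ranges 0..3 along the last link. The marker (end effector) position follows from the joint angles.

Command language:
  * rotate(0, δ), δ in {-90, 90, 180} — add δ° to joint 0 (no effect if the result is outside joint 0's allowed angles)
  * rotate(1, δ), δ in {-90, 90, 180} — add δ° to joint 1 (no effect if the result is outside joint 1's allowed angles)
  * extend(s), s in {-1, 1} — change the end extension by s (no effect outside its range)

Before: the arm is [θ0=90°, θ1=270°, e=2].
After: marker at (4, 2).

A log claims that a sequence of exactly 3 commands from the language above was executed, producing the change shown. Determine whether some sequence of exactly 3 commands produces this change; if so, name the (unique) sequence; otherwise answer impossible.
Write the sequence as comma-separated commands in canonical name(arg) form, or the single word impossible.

initial: [θ0=90°, θ1=270°, e=2]
1. extend(-1) → [θ0=90°, θ1=270°, e=1]
2. extend(-1) → [θ0=90°, θ1=270°, e=0]
3. extend(-1) → [θ0=90°, θ1=270°, e=0]
no other 3-command option fits: unique.

extend(-1), extend(-1), extend(-1)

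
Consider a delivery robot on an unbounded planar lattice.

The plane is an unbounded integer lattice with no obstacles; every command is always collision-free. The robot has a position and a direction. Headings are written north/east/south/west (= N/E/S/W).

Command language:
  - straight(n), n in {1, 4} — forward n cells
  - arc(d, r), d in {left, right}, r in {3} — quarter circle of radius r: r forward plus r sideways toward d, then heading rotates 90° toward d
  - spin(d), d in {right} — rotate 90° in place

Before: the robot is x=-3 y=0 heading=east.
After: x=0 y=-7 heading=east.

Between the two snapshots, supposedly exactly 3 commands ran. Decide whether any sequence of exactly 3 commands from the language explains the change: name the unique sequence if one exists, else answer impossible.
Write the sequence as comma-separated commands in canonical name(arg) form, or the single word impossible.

spin(right), straight(4), arc(left, 3)

key: order matters: swapping spin(right) and arc(left, 3) lands elsewhere
t0: x=-3 y=0 heading=east
1. spin(right) → x=-3 y=0 heading=south
2. straight(4) → x=-3 y=-4 heading=south
3. arc(left, 3) → x=0 y=-7 heading=east
all 125 alternatives checked — unique.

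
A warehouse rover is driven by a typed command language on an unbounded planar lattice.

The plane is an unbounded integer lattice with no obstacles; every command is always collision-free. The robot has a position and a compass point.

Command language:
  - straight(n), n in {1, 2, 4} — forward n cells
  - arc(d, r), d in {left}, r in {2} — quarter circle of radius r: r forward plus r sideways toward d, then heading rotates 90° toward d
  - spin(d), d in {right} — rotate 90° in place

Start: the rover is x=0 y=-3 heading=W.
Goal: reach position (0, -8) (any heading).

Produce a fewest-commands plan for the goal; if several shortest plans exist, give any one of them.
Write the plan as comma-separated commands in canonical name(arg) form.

start: x=0 y=-3 heading=W
t=1 arc(left, 2) ⇒ x=-2 y=-5 heading=S
t=2 straight(1) ⇒ x=-2 y=-6 heading=S
t=3 arc(left, 2) ⇒ x=0 y=-8 heading=E
shorter routes all fall short; 3 is best.

arc(left, 2), straight(1), arc(left, 2)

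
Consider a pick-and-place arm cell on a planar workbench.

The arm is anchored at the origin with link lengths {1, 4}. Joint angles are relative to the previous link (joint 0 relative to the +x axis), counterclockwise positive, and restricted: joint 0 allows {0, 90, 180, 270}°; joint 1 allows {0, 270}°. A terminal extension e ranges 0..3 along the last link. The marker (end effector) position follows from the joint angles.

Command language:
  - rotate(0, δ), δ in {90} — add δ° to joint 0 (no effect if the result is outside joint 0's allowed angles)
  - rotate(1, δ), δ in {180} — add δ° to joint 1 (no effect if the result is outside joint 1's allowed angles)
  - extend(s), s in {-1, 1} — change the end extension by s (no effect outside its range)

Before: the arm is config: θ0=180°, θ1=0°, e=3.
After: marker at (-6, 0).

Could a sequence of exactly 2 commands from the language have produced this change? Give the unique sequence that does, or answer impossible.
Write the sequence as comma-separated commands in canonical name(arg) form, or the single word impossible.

begin: config: θ0=180°, θ1=0°, e=3
[1] after extend(-1): config: θ0=180°, θ1=0°, e=2
[2] after extend(-1): config: θ0=180°, θ1=0°, e=1
no other 2-command option fits: unique.

extend(-1), extend(-1)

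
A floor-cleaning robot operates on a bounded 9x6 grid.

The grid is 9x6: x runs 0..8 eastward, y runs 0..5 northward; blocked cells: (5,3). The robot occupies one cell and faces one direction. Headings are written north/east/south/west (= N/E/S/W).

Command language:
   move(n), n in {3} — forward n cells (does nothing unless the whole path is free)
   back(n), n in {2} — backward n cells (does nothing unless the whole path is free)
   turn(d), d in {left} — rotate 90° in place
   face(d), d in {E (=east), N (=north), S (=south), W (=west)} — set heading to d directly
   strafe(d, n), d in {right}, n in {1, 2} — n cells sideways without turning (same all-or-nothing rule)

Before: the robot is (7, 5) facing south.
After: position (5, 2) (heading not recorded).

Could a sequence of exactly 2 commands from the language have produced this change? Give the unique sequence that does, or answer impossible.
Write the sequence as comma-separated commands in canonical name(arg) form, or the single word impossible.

move(3), strafe(right, 2)

key: order matters: swapping move(3) and strafe(right, 2) lands elsewhere
begin: (7, 5) facing south
1. move(3) → (7, 2) facing south
2. strafe(right, 2) → (5, 2) facing south
all 81 alternatives checked — unique.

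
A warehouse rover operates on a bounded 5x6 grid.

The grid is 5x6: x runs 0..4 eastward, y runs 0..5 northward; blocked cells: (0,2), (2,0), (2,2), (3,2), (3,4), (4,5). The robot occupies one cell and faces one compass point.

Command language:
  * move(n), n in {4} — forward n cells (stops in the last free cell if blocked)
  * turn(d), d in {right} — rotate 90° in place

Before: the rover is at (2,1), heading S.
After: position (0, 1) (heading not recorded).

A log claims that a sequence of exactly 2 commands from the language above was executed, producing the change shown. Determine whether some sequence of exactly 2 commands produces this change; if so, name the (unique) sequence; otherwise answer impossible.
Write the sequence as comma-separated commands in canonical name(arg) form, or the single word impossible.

key: order matters: swapping turn(right) and move(4) lands elsewhere
begin: at (2,1), heading S
[1] after turn(right): at (2,1), heading W
[2] after move(4): at (0,1), heading W
all 4 alternatives checked — unique.

turn(right), move(4)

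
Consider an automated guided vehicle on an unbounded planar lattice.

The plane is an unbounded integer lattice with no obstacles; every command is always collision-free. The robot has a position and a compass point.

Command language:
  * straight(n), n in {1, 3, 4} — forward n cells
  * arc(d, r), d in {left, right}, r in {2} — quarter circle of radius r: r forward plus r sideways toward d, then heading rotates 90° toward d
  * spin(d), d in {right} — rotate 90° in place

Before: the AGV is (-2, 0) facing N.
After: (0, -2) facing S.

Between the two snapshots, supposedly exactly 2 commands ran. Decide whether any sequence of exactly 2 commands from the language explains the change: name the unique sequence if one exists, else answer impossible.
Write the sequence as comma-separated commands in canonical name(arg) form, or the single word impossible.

spin(right), arc(right, 2)

key: cell and facing (now S) both changed — the 2 commands mix motion and turning
start: (-2, 0) facing N
step 1 (spin(right)): (-2, 0) facing E
step 2 (arc(right, 2)): (0, -2) facing S
no rival 2-sequence matches.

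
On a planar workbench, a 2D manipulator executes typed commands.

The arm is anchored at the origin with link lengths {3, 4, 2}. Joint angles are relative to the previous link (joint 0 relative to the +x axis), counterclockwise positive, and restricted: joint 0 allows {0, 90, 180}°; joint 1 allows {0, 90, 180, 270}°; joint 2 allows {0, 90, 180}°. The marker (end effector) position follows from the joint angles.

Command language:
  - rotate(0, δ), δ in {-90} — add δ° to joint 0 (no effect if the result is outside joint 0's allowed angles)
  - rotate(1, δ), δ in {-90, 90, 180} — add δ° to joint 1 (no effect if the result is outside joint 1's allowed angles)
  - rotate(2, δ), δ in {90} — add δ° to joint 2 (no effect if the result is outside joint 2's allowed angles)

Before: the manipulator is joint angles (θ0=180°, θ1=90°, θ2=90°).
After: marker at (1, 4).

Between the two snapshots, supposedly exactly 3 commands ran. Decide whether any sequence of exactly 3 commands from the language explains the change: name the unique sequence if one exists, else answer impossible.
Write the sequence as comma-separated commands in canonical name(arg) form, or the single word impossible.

start: joint angles (θ0=180°, θ1=90°, θ2=90°)
1. rotate(0, -90) → joint angles (θ0=90°, θ1=90°, θ2=90°)
2. rotate(0, -90) → joint angles (θ0=0°, θ1=90°, θ2=90°)
3. rotate(0, -90) → joint angles (θ0=0°, θ1=90°, θ2=90°)
no rival 3-sequence matches.

rotate(0, -90), rotate(0, -90), rotate(0, -90)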